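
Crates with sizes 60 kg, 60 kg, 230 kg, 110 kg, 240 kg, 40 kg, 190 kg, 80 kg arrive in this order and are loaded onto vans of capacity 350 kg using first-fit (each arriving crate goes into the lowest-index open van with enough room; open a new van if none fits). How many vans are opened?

3

  60 → van 1 (new)  [load 60/350]
  60 → van 1  [load 120/350]
  230 → van 1  [load 350/350]
  110 → van 2 (new)  [load 110/350]
  240 → van 2  [load 350/350]
  40 → van 3 (new)  [load 40/350]
  190 → van 3  [load 230/350]
  80 → van 3  [load 310/350]
3 vans opened.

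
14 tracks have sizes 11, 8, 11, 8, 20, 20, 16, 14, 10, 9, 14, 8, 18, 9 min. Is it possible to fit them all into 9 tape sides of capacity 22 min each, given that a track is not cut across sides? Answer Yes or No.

A valid assignment using 9 tape sides:
  side 1: 20 = 20
  side 2: 20 = 20
  side 3: 18 = 18
  side 4: 16 = 16
  side 5: 14 + 8 = 22
  side 6: 14 + 8 = 22
  side 7: 11 + 11 = 22
  side 8: 10 + 9 = 19
  side 9: 9 + 8 = 17
Every load is within 22 min, so 9 tape sides suffice.

Yes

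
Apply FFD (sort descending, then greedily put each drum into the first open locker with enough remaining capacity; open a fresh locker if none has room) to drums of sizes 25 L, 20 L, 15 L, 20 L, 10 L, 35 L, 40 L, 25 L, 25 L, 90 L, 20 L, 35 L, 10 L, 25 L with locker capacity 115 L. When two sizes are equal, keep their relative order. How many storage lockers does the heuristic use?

4

Sorted descending: 90, 40, 35, 35, 25, 25, 25, 25, 20, 20, 20, 15, 10, 10.
  90 → locker 1 (new)  [load 90/115]
  40 → locker 2 (new)  [load 40/115]
  35 → locker 2  [load 75/115]
  35 → locker 2  [load 110/115]
  25 → locker 1  [load 115/115]
  25 → locker 3 (new)  [load 25/115]
  25 → locker 3  [load 50/115]
  25 → locker 3  [load 75/115]
  20 → locker 3  [load 95/115]
  20 → locker 3  [load 115/115]
  20 → locker 4 (new)  [load 20/115]
  15 → locker 4  [load 35/115]
  10 → locker 4  [load 45/115]
  10 → locker 4  [load 55/115]
4 storage lockers opened.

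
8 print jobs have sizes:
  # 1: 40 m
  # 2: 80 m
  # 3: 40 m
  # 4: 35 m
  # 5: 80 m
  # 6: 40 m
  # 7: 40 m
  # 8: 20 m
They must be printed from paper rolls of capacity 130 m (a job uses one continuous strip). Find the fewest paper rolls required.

4

Total = 80 + 80 + 40 + 40 + 40 + 40 + 35 + 20 = 375 m.
Lower bound: ⌈375/130⌉ = 3 paper rolls.
A packing using 4 paper rolls:
  roll 1: 80 + 40 = 120
  roll 2: 80 + 40 = 120
  roll 3: 40 + 40 + 35 = 115
  roll 4: 20 = 20
No arrangement into 3 paper rolls stays within capacity, so 4 is optimal.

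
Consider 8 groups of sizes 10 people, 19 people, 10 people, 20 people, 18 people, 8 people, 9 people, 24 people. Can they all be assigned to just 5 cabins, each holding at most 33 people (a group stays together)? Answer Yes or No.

Yes

A valid assignment using 4 cabins:
  cabin 1: 24 + 9 = 33
  cabin 2: 20 + 10 = 30
  cabin 3: 19 + 10 = 29
  cabin 4: 18 + 8 = 26
That uses only 4 ≤ 5, so 5 cabins are enough.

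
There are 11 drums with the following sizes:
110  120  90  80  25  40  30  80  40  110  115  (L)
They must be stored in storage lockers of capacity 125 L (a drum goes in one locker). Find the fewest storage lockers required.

8

Total = 120 + 115 + 110 + 110 + 90 + 80 + 80 + 40 + 40 + 30 + 25 = 840 L.
Lower bound: ⌈840/125⌉ = 7 storage lockers.
A packing using 8 storage lockers:
  locker 1: 120 = 120
  locker 2: 115 = 115
  locker 3: 110 = 110
  locker 4: 110 = 110
  locker 5: 90 + 30 = 120
  locker 6: 80 + 40 = 120
  locker 7: 80 + 40 = 120
  locker 8: 25 = 25
No arrangement into 7 storage lockers stays within capacity, so 8 is optimal.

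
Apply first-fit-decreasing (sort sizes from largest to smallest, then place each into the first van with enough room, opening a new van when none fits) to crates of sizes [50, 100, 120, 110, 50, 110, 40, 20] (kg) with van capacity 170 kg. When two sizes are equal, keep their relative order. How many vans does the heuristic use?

4

Sorted descending: 120, 110, 110, 100, 50, 50, 40, 20.
  120 → van 1 (new)  [load 120/170]
  110 → van 2 (new)  [load 110/170]
  110 → van 3 (new)  [load 110/170]
  100 → van 4 (new)  [load 100/170]
  50 → van 1  [load 170/170]
  50 → van 2  [load 160/170]
  40 → van 3  [load 150/170]
  20 → van 3  [load 170/170]
4 vans opened.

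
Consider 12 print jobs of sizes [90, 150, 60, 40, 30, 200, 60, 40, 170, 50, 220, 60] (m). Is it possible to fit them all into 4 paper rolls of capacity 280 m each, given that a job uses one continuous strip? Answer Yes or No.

No

Total = 1170 m; ⌈1170/280⌉ = 5.
At least 5 paper rolls are required, but only 4 are allowed.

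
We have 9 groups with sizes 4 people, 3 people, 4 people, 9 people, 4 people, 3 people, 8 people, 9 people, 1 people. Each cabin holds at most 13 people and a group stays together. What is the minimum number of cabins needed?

Total = 9 + 9 + 8 + 4 + 4 + 4 + 3 + 3 + 1 = 45 people.
Lower bound: ⌈45/13⌉ = 4 cabins.
A packing using 4 cabins:
  cabin 1: 9 + 4 = 13
  cabin 2: 9 + 4 = 13
  cabin 3: 8 + 4 + 1 = 13
  cabin 4: 3 + 3 = 6
This matches the lower bound, so 4 is optimal.

4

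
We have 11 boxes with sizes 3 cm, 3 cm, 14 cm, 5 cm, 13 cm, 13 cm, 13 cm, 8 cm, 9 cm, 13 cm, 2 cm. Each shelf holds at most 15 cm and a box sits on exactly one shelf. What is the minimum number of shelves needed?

Total = 14 + 13 + 13 + 13 + 13 + 9 + 8 + 5 + 3 + 3 + 2 = 96 cm.
Lower bound: ⌈96/15⌉ = 7 shelves.
A packing using 7 shelves:
  shelf 1: 14 = 14
  shelf 2: 13 + 2 = 15
  shelf 3: 13 = 13
  shelf 4: 13 = 13
  shelf 5: 13 = 13
  shelf 6: 9 + 5 = 14
  shelf 7: 8 + 3 + 3 = 14
This matches the lower bound, so 7 is optimal.

7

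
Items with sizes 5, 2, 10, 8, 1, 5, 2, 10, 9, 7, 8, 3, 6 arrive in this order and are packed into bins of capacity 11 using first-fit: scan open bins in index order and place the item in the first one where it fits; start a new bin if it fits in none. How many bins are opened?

8

  5 → bin 1 (new)  [load 5/11]
  2 → bin 1  [load 7/11]
  10 → bin 2 (new)  [load 10/11]
  8 → bin 3 (new)  [load 8/11]
  1 → bin 1  [load 8/11]
  5 → bin 4 (new)  [load 5/11]
  2 → bin 1  [load 10/11]
  10 → bin 5 (new)  [load 10/11]
  9 → bin 6 (new)  [load 9/11]
  7 → bin 7 (new)  [load 7/11]
  8 → bin 8 (new)  [load 8/11]
  3 → bin 3  [load 11/11]
  6 → bin 4  [load 11/11]
8 bins opened.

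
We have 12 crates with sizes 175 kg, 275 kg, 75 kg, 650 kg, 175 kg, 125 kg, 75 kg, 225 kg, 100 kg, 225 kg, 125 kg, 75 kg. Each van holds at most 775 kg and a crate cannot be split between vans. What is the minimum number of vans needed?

Total = 650 + 275 + 225 + 225 + 175 + 175 + 125 + 125 + 100 + 75 + 75 + 75 = 2300 kg.
Lower bound: ⌈2300/775⌉ = 3 vans.
A packing using 3 vans:
  van 1: 650 + 125 = 775
  van 2: 275 + 225 + 175 + 100 = 775
  van 3: 225 + 175 + 125 + 75 + 75 + 75 = 750
This matches the lower bound, so 3 is optimal.

3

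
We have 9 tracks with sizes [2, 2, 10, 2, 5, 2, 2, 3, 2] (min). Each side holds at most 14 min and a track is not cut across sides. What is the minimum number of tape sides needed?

3

Total = 10 + 5 + 3 + 2 + 2 + 2 + 2 + 2 + 2 = 30 min.
Lower bound: ⌈30/14⌉ = 3 tape sides.
A packing using 3 tape sides:
  side 1: 10 + 3 = 13
  side 2: 5 + 2 + 2 + 2 + 2 = 13
  side 3: 2 + 2 = 4
This matches the lower bound, so 3 is optimal.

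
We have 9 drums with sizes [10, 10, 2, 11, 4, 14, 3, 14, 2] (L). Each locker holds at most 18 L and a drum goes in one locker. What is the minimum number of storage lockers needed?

5

Total = 14 + 14 + 11 + 10 + 10 + 4 + 3 + 2 + 2 = 70 L.
Lower bound: ⌈70/18⌉ = 4 storage lockers.
Also, 5 drums each exceed 9 L, and no two of those can share a locker, so at least 5 storage lockers are needed.
A packing using 5 storage lockers:
  locker 1: 14 + 4 = 18
  locker 2: 14 + 3 = 17
  locker 3: 11 + 2 + 2 = 15
  locker 4: 10 = 10
  locker 5: 10 = 10
This matches the lower bound, so 5 is optimal.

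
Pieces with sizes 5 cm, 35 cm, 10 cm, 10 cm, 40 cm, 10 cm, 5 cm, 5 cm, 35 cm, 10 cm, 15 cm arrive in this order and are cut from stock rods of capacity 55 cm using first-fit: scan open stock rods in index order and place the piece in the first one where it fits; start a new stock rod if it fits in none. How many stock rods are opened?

  5 → stock rod 1 (new)  [load 5/55]
  35 → stock rod 1  [load 40/55]
  10 → stock rod 1  [load 50/55]
  10 → stock rod 2 (new)  [load 10/55]
  40 → stock rod 2  [load 50/55]
  10 → stock rod 3 (new)  [load 10/55]
  5 → stock rod 1  [load 55/55]
  5 → stock rod 2  [load 55/55]
  35 → stock rod 3  [load 45/55]
  10 → stock rod 3  [load 55/55]
  15 → stock rod 4 (new)  [load 15/55]
4 stock rods opened.

4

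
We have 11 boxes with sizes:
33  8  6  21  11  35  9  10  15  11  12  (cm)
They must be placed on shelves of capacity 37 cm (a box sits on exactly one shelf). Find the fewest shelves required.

Total = 35 + 33 + 21 + 15 + 12 + 11 + 11 + 10 + 9 + 8 + 6 = 171 cm.
Lower bound: ⌈171/37⌉ = 5 shelves.
A packing using 5 shelves:
  shelf 1: 35 = 35
  shelf 2: 33 = 33
  shelf 3: 21 + 15 = 36
  shelf 4: 12 + 11 + 11 = 34
  shelf 5: 10 + 9 + 8 + 6 = 33
This matches the lower bound, so 5 is optimal.

5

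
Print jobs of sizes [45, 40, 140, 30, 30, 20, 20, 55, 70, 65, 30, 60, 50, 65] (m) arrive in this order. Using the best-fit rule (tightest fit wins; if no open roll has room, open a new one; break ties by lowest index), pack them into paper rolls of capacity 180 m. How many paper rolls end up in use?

5

  45 → roll 1 (new)  [load 45/180]
  40 → roll 1  [load 85/180]
  140 → roll 2 (new)  [load 140/180]
  30 → roll 2  [load 170/180]
  30 → roll 1  [load 115/180]
  20 → roll 1  [load 135/180]
  20 → roll 1  [load 155/180]
  55 → roll 3 (new)  [load 55/180]
  70 → roll 3  [load 125/180]
  65 → roll 4 (new)  [load 65/180]
  30 → roll 3  [load 155/180]
  60 → roll 4  [load 125/180]
  50 → roll 4  [load 175/180]
  65 → roll 5 (new)  [load 65/180]
5 paper rolls opened.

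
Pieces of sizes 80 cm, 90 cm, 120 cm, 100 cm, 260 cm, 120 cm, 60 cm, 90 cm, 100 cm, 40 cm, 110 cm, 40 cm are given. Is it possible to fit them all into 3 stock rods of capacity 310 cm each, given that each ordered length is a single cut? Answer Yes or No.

Total = 1210 cm; ⌈1210/310⌉ = 4.
At least 4 stock rods are required, but only 3 are allowed.

No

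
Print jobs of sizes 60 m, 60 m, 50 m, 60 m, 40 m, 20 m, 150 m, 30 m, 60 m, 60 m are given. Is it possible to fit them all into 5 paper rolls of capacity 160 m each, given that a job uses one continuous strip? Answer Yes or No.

A valid assignment using 4 paper rolls:
  roll 1: 150 = 150
  roll 2: 60 + 60 + 40 = 160
  roll 3: 60 + 60 + 30 = 150
  roll 4: 60 + 50 + 20 = 130
That uses only 4 ≤ 5, so 5 paper rolls are enough.

Yes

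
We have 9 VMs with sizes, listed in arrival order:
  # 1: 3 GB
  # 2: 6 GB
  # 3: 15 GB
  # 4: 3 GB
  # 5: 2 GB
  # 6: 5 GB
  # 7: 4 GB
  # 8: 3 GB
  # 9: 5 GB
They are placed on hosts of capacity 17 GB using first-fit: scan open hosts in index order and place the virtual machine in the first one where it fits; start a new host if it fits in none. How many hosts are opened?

  3 → host 1 (new)  [load 3/17]
  6 → host 1  [load 9/17]
  15 → host 2 (new)  [load 15/17]
  3 → host 1  [load 12/17]
  2 → host 1  [load 14/17]
  5 → host 3 (new)  [load 5/17]
  4 → host 3  [load 9/17]
  3 → host 1  [load 17/17]
  5 → host 3  [load 14/17]
3 hosts opened.

3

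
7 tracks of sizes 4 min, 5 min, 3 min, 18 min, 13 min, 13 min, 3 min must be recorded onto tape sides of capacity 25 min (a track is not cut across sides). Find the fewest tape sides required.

3

Total = 18 + 13 + 13 + 5 + 4 + 3 + 3 = 59 min.
Lower bound: ⌈59/25⌉ = 3 tape sides.
A packing using 3 tape sides:
  side 1: 18 + 5 = 23
  side 2: 13 + 4 + 3 + 3 = 23
  side 3: 13 = 13
This matches the lower bound, so 3 is optimal.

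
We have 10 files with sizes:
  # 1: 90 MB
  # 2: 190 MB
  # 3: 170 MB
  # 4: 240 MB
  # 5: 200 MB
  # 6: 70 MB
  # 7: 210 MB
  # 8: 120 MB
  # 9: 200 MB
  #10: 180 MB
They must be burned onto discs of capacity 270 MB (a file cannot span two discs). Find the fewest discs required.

8

Total = 240 + 210 + 200 + 200 + 190 + 180 + 170 + 120 + 90 + 70 = 1670 MB.
Lower bound: ⌈1670/270⌉ = 7 discs.
A packing using 8 discs:
  disc 1: 240 = 240
  disc 2: 210 = 210
  disc 3: 200 + 70 = 270
  disc 4: 200 = 200
  disc 5: 190 = 190
  disc 6: 180 + 90 = 270
  disc 7: 170 = 170
  disc 8: 120 = 120
No arrangement into 7 discs stays within capacity, so 8 is optimal.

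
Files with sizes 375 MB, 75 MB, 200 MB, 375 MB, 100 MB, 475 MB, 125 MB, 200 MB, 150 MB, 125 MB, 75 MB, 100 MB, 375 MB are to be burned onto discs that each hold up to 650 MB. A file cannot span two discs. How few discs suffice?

Total = 475 + 375 + 375 + 375 + 200 + 200 + 150 + 125 + 125 + 100 + 100 + 75 + 75 = 2750 MB.
Lower bound: ⌈2750/650⌉ = 5 discs.
A packing using 5 discs:
  disc 1: 475 + 150 = 625
  disc 2: 375 + 200 + 75 = 650
  disc 3: 375 + 200 + 75 = 650
  disc 4: 375 + 125 + 125 = 625
  disc 5: 100 + 100 = 200
This matches the lower bound, so 5 is optimal.

5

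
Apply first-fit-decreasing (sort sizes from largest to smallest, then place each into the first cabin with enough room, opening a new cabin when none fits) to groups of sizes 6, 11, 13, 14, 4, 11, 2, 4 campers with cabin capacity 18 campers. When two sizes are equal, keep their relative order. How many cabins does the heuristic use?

Sorted descending: 14, 13, 11, 11, 6, 4, 4, 2.
  14 → cabin 1 (new)  [load 14/18]
  13 → cabin 2 (new)  [load 13/18]
  11 → cabin 3 (new)  [load 11/18]
  11 → cabin 4 (new)  [load 11/18]
  6 → cabin 3  [load 17/18]
  4 → cabin 1  [load 18/18]
  4 → cabin 2  [load 17/18]
  2 → cabin 4  [load 13/18]
4 cabins opened.

4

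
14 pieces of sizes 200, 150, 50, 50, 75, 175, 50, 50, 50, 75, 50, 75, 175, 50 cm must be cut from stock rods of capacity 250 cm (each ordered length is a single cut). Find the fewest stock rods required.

6

Total = 200 + 175 + 175 + 150 + 75 + 75 + 75 + 50 + 50 + 50 + 50 + 50 + 50 + 50 = 1275 cm.
Lower bound: ⌈1275/250⌉ = 6 stock rods.
A packing using 6 stock rods:
  stock rod 1: 200 + 50 = 250
  stock rod 2: 175 + 75 = 250
  stock rod 3: 175 + 75 = 250
  stock rod 4: 150 + 75 = 225
  stock rod 5: 50 + 50 + 50 + 50 + 50 = 250
  stock rod 6: 50 = 50
This matches the lower bound, so 6 is optimal.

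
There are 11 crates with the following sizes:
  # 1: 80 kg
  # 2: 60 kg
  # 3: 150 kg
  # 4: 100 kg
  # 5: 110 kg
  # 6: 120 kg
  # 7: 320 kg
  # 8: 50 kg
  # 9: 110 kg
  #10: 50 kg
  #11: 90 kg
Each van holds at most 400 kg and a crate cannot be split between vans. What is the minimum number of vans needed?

Total = 320 + 150 + 120 + 110 + 110 + 100 + 90 + 80 + 60 + 50 + 50 = 1240 kg.
Lower bound: ⌈1240/400⌉ = 4 vans.
A packing using 4 vans:
  van 1: 320 + 80 = 400
  van 2: 150 + 120 + 110 = 380
  van 3: 110 + 100 + 90 + 60 = 360
  van 4: 50 + 50 = 100
This matches the lower bound, so 4 is optimal.

4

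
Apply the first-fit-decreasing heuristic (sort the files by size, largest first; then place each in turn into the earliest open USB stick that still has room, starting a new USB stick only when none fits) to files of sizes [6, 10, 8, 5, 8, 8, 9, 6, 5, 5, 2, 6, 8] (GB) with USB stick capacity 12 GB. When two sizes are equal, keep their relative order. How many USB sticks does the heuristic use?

9

Sorted descending: 10, 9, 8, 8, 8, 8, 6, 6, 6, 5, 5, 5, 2.
  10 → USB stick 1 (new)  [load 10/12]
  9 → USB stick 2 (new)  [load 9/12]
  8 → USB stick 3 (new)  [load 8/12]
  8 → USB stick 4 (new)  [load 8/12]
  8 → USB stick 5 (new)  [load 8/12]
  8 → USB stick 6 (new)  [load 8/12]
  6 → USB stick 7 (new)  [load 6/12]
  6 → USB stick 7  [load 12/12]
  6 → USB stick 8 (new)  [load 6/12]
  5 → USB stick 8  [load 11/12]
  5 → USB stick 9 (new)  [load 5/12]
  5 → USB stick 9  [load 10/12]
  2 → USB stick 1  [load 12/12]
9 USB sticks opened.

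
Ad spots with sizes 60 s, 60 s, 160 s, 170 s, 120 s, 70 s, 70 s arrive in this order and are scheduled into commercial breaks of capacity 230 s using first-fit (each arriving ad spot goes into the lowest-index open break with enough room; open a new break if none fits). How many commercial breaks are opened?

4

  60 → break 1 (new)  [load 60/230]
  60 → break 1  [load 120/230]
  160 → break 2 (new)  [load 160/230]
  170 → break 3 (new)  [load 170/230]
  120 → break 4 (new)  [load 120/230]
  70 → break 1  [load 190/230]
  70 → break 2  [load 230/230]
4 commercial breaks opened.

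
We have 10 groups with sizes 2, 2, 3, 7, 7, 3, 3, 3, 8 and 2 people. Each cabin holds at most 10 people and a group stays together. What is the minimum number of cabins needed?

Total = 8 + 7 + 7 + 3 + 3 + 3 + 3 + 2 + 2 + 2 = 40 people.
Lower bound: ⌈40/10⌉ = 4 cabins.
A packing using 4 cabins:
  cabin 1: 8 + 2 = 10
  cabin 2: 7 + 3 = 10
  cabin 3: 7 + 3 = 10
  cabin 4: 3 + 3 + 2 + 2 = 10
This matches the lower bound, so 4 is optimal.

4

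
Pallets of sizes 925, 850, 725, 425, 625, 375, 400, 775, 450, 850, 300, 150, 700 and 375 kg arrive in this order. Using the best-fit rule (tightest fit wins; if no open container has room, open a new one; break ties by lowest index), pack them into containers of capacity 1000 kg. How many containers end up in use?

10

  925 → container 1 (new)  [load 925/1000]
  850 → container 2 (new)  [load 850/1000]
  725 → container 3 (new)  [load 725/1000]
  425 → container 4 (new)  [load 425/1000]
  625 → container 5 (new)  [load 625/1000]
  375 → container 5  [load 1000/1000]
  400 → container 4  [load 825/1000]
  775 → container 6 (new)  [load 775/1000]
  450 → container 7 (new)  [load 450/1000]
  850 → container 8 (new)  [load 850/1000]
  300 → container 7  [load 750/1000]
  150 → container 2  [load 1000/1000]
  700 → container 9 (new)  [load 700/1000]
  375 → container 10 (new)  [load 375/1000]
10 containers opened.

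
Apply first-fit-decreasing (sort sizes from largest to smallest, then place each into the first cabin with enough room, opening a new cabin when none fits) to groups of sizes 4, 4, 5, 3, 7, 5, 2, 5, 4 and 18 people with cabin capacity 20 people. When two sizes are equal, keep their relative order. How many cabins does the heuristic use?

Sorted descending: 18, 7, 5, 5, 5, 4, 4, 4, 3, 2.
  18 → cabin 1 (new)  [load 18/20]
  7 → cabin 2 (new)  [load 7/20]
  5 → cabin 2  [load 12/20]
  5 → cabin 2  [load 17/20]
  5 → cabin 3 (new)  [load 5/20]
  4 → cabin 3  [load 9/20]
  4 → cabin 3  [load 13/20]
  4 → cabin 3  [load 17/20]
  3 → cabin 2  [load 20/20]
  2 → cabin 1  [load 20/20]
3 cabins opened.

3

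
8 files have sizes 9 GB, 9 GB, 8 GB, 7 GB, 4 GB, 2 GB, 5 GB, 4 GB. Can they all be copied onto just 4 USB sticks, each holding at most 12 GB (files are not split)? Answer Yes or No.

No

Total = 48 GB; ⌈48/12⌉ = 4.
The bound of 4 does not rule out 4, but exhaustive search shows no assignment into 4 USB sticks of capacity 12 GB exists — the minimum is 5.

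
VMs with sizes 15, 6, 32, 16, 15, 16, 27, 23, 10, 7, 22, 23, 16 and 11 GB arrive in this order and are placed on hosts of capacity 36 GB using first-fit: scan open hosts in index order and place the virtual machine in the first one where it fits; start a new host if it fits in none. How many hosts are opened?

8

  15 → host 1 (new)  [load 15/36]
  6 → host 1  [load 21/36]
  32 → host 2 (new)  [load 32/36]
  16 → host 3 (new)  [load 16/36]
  15 → host 1  [load 36/36]
  16 → host 3  [load 32/36]
  27 → host 4 (new)  [load 27/36]
  23 → host 5 (new)  [load 23/36]
  10 → host 5  [load 33/36]
  7 → host 4  [load 34/36]
  22 → host 6 (new)  [load 22/36]
  23 → host 7 (new)  [load 23/36]
  16 → host 8 (new)  [load 16/36]
  11 → host 6  [load 33/36]
8 hosts opened.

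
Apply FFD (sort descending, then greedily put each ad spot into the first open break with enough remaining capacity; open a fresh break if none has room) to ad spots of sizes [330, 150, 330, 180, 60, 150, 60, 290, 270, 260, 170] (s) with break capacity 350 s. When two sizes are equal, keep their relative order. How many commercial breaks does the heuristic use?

Sorted descending: 330, 330, 290, 270, 260, 180, 170, 150, 150, 60, 60.
  330 → break 1 (new)  [load 330/350]
  330 → break 2 (new)  [load 330/350]
  290 → break 3 (new)  [load 290/350]
  270 → break 4 (new)  [load 270/350]
  260 → break 5 (new)  [load 260/350]
  180 → break 6 (new)  [load 180/350]
  170 → break 6  [load 350/350]
  150 → break 7 (new)  [load 150/350]
  150 → break 7  [load 300/350]
  60 → break 3  [load 350/350]
  60 → break 4  [load 330/350]
7 commercial breaks opened.

7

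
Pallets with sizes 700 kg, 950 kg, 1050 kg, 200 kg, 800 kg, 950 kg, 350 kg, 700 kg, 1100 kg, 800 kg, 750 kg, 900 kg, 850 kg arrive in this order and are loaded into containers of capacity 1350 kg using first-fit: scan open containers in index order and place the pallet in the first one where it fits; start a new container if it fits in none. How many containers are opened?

11

  700 → container 1 (new)  [load 700/1350]
  950 → container 2 (new)  [load 950/1350]
  1050 → container 3 (new)  [load 1050/1350]
  200 → container 1  [load 900/1350]
  800 → container 4 (new)  [load 800/1350]
  950 → container 5 (new)  [load 950/1350]
  350 → container 1  [load 1250/1350]
  700 → container 6 (new)  [load 700/1350]
  1100 → container 7 (new)  [load 1100/1350]
  800 → container 8 (new)  [load 800/1350]
  750 → container 9 (new)  [load 750/1350]
  900 → container 10 (new)  [load 900/1350]
  850 → container 11 (new)  [load 850/1350]
11 containers opened.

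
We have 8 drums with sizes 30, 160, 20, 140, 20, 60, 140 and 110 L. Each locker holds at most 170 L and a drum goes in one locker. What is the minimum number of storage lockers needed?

Total = 160 + 140 + 140 + 110 + 60 + 30 + 20 + 20 = 680 L.
Lower bound: ⌈680/170⌉ = 4 storage lockers.
A packing using 5 storage lockers:
  locker 1: 160 = 160
  locker 2: 140 + 30 = 170
  locker 3: 140 + 20 = 160
  locker 4: 110 + 60 = 170
  locker 5: 20 = 20
No arrangement into 4 storage lockers stays within capacity, so 5 is optimal.

5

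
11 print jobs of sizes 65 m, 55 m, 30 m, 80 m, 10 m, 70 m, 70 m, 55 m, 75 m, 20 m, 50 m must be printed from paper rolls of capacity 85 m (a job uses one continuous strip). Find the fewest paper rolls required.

8

Total = 80 + 75 + 70 + 70 + 65 + 55 + 55 + 50 + 30 + 20 + 10 = 580 m.
Lower bound: ⌈580/85⌉ = 7 paper rolls.
Also, 8 print jobs each exceed 85/2 m, and no two of those can share a roll, so at least 8 paper rolls are needed.
A packing using 8 paper rolls:
  roll 1: 80 = 80
  roll 2: 75 + 10 = 85
  roll 3: 70 = 70
  roll 4: 70 = 70
  roll 5: 65 + 20 = 85
  roll 6: 55 + 30 = 85
  roll 7: 55 = 55
  roll 8: 50 = 50
This matches the lower bound, so 8 is optimal.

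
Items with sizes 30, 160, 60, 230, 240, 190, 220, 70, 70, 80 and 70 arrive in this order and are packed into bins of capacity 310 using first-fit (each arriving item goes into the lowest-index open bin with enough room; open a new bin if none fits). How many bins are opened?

5

  30 → bin 1 (new)  [load 30/310]
  160 → bin 1  [load 190/310]
  60 → bin 1  [load 250/310]
  230 → bin 2 (new)  [load 230/310]
  240 → bin 3 (new)  [load 240/310]
  190 → bin 4 (new)  [load 190/310]
  220 → bin 5 (new)  [load 220/310]
  70 → bin 2  [load 300/310]
  70 → bin 3  [load 310/310]
  80 → bin 4  [load 270/310]
  70 → bin 5  [load 290/310]
5 bins opened.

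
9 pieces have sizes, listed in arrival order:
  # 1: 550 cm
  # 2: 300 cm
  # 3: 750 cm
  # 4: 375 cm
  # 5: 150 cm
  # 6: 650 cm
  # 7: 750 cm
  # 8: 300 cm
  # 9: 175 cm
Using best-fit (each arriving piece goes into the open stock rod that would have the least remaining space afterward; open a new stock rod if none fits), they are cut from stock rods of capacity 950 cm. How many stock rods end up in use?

5

  550 → stock rod 1 (new)  [load 550/950]
  300 → stock rod 1  [load 850/950]
  750 → stock rod 2 (new)  [load 750/950]
  375 → stock rod 3 (new)  [load 375/950]
  150 → stock rod 2  [load 900/950]
  650 → stock rod 4 (new)  [load 650/950]
  750 → stock rod 5 (new)  [load 750/950]
  300 → stock rod 4  [load 950/950]
  175 → stock rod 5  [load 925/950]
5 stock rods opened.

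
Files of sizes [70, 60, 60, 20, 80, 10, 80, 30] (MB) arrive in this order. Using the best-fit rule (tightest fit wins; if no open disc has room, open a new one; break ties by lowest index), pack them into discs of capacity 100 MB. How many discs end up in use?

  70 → disc 1 (new)  [load 70/100]
  60 → disc 2 (new)  [load 60/100]
  60 → disc 3 (new)  [load 60/100]
  20 → disc 1  [load 90/100]
  80 → disc 4 (new)  [load 80/100]
  10 → disc 1  [load 100/100]
  80 → disc 5 (new)  [load 80/100]
  30 → disc 2  [load 90/100]
5 discs opened.

5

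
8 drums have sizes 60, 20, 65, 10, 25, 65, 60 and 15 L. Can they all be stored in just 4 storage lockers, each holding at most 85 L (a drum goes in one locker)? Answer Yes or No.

A valid assignment using 4 storage lockers:
  locker 1: 65 + 20 = 85
  locker 2: 65 + 15 = 80
  locker 3: 60 + 25 = 85
  locker 4: 60 + 10 = 70
Every load is within 85 L, so 4 storage lockers suffice.

Yes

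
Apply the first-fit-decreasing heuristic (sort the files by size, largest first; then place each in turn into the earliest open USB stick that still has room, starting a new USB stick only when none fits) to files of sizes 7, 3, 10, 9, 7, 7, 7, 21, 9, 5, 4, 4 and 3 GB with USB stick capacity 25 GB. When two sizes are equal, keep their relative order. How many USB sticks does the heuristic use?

4

Sorted descending: 21, 10, 9, 9, 7, 7, 7, 7, 5, 4, 4, 3, 3.
  21 → USB stick 1 (new)  [load 21/25]
  10 → USB stick 2 (new)  [load 10/25]
  9 → USB stick 2  [load 19/25]
  9 → USB stick 3 (new)  [load 9/25]
  7 → USB stick 3  [load 16/25]
  7 → USB stick 3  [load 23/25]
  7 → USB stick 4 (new)  [load 7/25]
  7 → USB stick 4  [load 14/25]
  5 → USB stick 2  [load 24/25]
  4 → USB stick 1  [load 25/25]
  4 → USB stick 4  [load 18/25]
  3 → USB stick 4  [load 21/25]
  3 → USB stick 4  [load 24/25]
4 USB sticks opened.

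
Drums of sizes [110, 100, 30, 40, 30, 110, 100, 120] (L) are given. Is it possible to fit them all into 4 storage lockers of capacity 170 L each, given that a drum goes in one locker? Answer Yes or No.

No

Total = 640 L; ⌈640/170⌉ = 4.
5 drums each exceed half the capacity and cannot share a locker, forcing at least 5 storage lockers.
At least 5 storage lockers are required, but only 4 are allowed.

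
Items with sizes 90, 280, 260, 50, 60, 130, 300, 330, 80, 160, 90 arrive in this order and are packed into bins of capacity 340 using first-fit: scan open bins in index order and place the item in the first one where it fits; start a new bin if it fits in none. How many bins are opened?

6

  90 → bin 1 (new)  [load 90/340]
  280 → bin 2 (new)  [load 280/340]
  260 → bin 3 (new)  [load 260/340]
  50 → bin 1  [load 140/340]
  60 → bin 1  [load 200/340]
  130 → bin 1  [load 330/340]
  300 → bin 4 (new)  [load 300/340]
  330 → bin 5 (new)  [load 330/340]
  80 → bin 3  [load 340/340]
  160 → bin 6 (new)  [load 160/340]
  90 → bin 6  [load 250/340]
6 bins opened.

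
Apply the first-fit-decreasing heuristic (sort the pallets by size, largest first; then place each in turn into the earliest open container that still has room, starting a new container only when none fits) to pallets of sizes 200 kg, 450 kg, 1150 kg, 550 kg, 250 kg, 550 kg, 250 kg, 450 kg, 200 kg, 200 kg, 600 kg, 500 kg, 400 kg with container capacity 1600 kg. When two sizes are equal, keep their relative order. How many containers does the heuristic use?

Sorted descending: 1150, 600, 550, 550, 500, 450, 450, 400, 250, 250, 200, 200, 200.
  1150 → container 1 (new)  [load 1150/1600]
  600 → container 2 (new)  [load 600/1600]
  550 → container 2  [load 1150/1600]
  550 → container 3 (new)  [load 550/1600]
  500 → container 3  [load 1050/1600]
  450 → container 1  [load 1600/1600]
  450 → container 2  [load 1600/1600]
  400 → container 3  [load 1450/1600]
  250 → container 4 (new)  [load 250/1600]
  250 → container 4  [load 500/1600]
  200 → container 4  [load 700/1600]
  200 → container 4  [load 900/1600]
  200 → container 4  [load 1100/1600]
4 containers opened.

4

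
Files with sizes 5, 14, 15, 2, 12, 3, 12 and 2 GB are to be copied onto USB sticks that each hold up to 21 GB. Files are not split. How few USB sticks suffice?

Total = 15 + 14 + 12 + 12 + 5 + 3 + 2 + 2 = 65 GB.
Lower bound: ⌈65/21⌉ = 4 USB sticks.
A packing using 4 USB sticks:
  USB stick 1: 15 + 5 = 20
  USB stick 2: 14 + 3 + 2 + 2 = 21
  USB stick 3: 12 = 12
  USB stick 4: 12 = 12
This matches the lower bound, so 4 is optimal.

4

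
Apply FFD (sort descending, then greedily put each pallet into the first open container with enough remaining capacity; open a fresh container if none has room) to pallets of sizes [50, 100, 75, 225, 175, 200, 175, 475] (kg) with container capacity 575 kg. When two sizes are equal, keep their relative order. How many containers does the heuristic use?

Sorted descending: 475, 225, 200, 175, 175, 100, 75, 50.
  475 → container 1 (new)  [load 475/575]
  225 → container 2 (new)  [load 225/575]
  200 → container 2  [load 425/575]
  175 → container 3 (new)  [load 175/575]
  175 → container 3  [load 350/575]
  100 → container 1  [load 575/575]
  75 → container 2  [load 500/575]
  50 → container 2  [load 550/575]
3 containers opened.

3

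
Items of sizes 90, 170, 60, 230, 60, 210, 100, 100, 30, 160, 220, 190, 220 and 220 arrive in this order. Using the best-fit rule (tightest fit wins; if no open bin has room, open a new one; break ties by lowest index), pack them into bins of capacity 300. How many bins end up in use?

9

  90 → bin 1 (new)  [load 90/300]
  170 → bin 1  [load 260/300]
  60 → bin 2 (new)  [load 60/300]
  230 → bin 2  [load 290/300]
  60 → bin 3 (new)  [load 60/300]
  210 → bin 3  [load 270/300]
  100 → bin 4 (new)  [load 100/300]
  100 → bin 4  [load 200/300]
  30 → bin 3  [load 300/300]
  160 → bin 5 (new)  [load 160/300]
  220 → bin 6 (new)  [load 220/300]
  190 → bin 7 (new)  [load 190/300]
  220 → bin 8 (new)  [load 220/300]
  220 → bin 9 (new)  [load 220/300]
9 bins opened.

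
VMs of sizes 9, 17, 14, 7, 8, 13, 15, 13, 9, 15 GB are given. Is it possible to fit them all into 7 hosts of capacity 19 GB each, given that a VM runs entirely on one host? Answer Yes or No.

Total = 120 GB; ⌈120/19⌉ = 7.
The bound of 7 does not rule out 7, but exhaustive search shows no assignment into 7 hosts of capacity 19 GB exists — the minimum is 8.

No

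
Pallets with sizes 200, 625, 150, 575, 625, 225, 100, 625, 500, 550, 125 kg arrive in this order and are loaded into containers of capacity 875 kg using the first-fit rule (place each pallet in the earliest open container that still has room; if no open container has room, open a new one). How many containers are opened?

6

  200 → container 1 (new)  [load 200/875]
  625 → container 1  [load 825/875]
  150 → container 2 (new)  [load 150/875]
  575 → container 2  [load 725/875]
  625 → container 3 (new)  [load 625/875]
  225 → container 3  [load 850/875]
  100 → container 2  [load 825/875]
  625 → container 4 (new)  [load 625/875]
  500 → container 5 (new)  [load 500/875]
  550 → container 6 (new)  [load 550/875]
  125 → container 4  [load 750/875]
6 containers opened.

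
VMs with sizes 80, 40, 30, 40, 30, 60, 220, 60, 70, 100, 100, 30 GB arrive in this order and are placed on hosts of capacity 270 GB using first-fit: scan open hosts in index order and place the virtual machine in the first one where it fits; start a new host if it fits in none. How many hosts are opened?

4

  80 → host 1 (new)  [load 80/270]
  40 → host 1  [load 120/270]
  30 → host 1  [load 150/270]
  40 → host 1  [load 190/270]
  30 → host 1  [load 220/270]
  60 → host 2 (new)  [load 60/270]
  220 → host 3 (new)  [load 220/270]
  60 → host 2  [load 120/270]
  70 → host 2  [load 190/270]
  100 → host 4 (new)  [load 100/270]
  100 → host 4  [load 200/270]
  30 → host 1  [load 250/270]
4 hosts opened.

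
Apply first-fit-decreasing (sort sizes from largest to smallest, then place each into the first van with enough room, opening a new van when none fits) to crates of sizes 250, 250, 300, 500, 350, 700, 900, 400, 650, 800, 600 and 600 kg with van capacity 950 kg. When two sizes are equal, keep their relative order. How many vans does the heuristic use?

7

Sorted descending: 900, 800, 700, 650, 600, 600, 500, 400, 350, 300, 250, 250.
  900 → van 1 (new)  [load 900/950]
  800 → van 2 (new)  [load 800/950]
  700 → van 3 (new)  [load 700/950]
  650 → van 4 (new)  [load 650/950]
  600 → van 5 (new)  [load 600/950]
  600 → van 6 (new)  [load 600/950]
  500 → van 7 (new)  [load 500/950]
  400 → van 7  [load 900/950]
  350 → van 5  [load 950/950]
  300 → van 4  [load 950/950]
  250 → van 3  [load 950/950]
  250 → van 6  [load 850/950]
7 vans opened.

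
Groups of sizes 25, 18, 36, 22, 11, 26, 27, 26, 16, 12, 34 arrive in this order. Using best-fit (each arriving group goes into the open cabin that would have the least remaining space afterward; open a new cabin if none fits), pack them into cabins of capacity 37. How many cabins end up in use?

  25 → cabin 1 (new)  [load 25/37]
  18 → cabin 2 (new)  [load 18/37]
  36 → cabin 3 (new)  [load 36/37]
  22 → cabin 4 (new)  [load 22/37]
  11 → cabin 1  [load 36/37]
  26 → cabin 5 (new)  [load 26/37]
  27 → cabin 6 (new)  [load 27/37]
  26 → cabin 7 (new)  [load 26/37]
  16 → cabin 2  [load 34/37]
  12 → cabin 4  [load 34/37]
  34 → cabin 8 (new)  [load 34/37]
8 cabins opened.

8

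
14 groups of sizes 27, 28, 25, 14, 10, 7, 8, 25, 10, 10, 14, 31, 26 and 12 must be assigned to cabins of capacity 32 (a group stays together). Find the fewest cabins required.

9

Total = 31 + 28 + 27 + 26 + 25 + 25 + 14 + 14 + 12 + 10 + 10 + 10 + 8 + 7 = 247.
Lower bound: ⌈247/32⌉ = 8 cabins.
A packing using 9 cabins:
  cabin 1: 31 = 31
  cabin 2: 28 = 28
  cabin 3: 27 = 27
  cabin 4: 26 = 26
  cabin 5: 25 + 7 = 32
  cabin 6: 25 = 25
  cabin 7: 14 + 14 = 28
  cabin 8: 12 + 10 + 10 = 32
  cabin 9: 10 + 8 = 18
No arrangement into 8 cabins stays within capacity, so 9 is optimal.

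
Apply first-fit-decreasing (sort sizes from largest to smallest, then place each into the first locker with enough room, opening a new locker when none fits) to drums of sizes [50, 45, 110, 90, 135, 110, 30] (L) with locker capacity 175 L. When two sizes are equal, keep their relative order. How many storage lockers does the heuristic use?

Sorted descending: 135, 110, 110, 90, 50, 45, 30.
  135 → locker 1 (new)  [load 135/175]
  110 → locker 2 (new)  [load 110/175]
  110 → locker 3 (new)  [load 110/175]
  90 → locker 4 (new)  [load 90/175]
  50 → locker 2  [load 160/175]
  45 → locker 3  [load 155/175]
  30 → locker 1  [load 165/175]
4 storage lockers opened.

4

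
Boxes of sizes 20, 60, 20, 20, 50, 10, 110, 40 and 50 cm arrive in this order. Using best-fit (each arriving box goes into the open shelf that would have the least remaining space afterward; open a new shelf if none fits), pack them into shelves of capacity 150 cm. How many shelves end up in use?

  20 → shelf 1 (new)  [load 20/150]
  60 → shelf 1  [load 80/150]
  20 → shelf 1  [load 100/150]
  20 → shelf 1  [load 120/150]
  50 → shelf 2 (new)  [load 50/150]
  10 → shelf 1  [load 130/150]
  110 → shelf 3 (new)  [load 110/150]
  40 → shelf 3  [load 150/150]
  50 → shelf 2  [load 100/150]
3 shelves opened.

3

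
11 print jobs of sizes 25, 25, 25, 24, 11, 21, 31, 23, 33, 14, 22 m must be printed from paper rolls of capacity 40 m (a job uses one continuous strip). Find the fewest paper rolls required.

9

Total = 33 + 31 + 25 + 25 + 25 + 24 + 23 + 22 + 21 + 14 + 11 = 254 m.
Lower bound: ⌈254/40⌉ = 7 paper rolls.
Also, 9 print jobs each exceed 20 m, and no two of those can share a roll, so at least 9 paper rolls are needed.
A packing using 9 paper rolls:
  roll 1: 33 = 33
  roll 2: 31 = 31
  roll 3: 25 + 14 = 39
  roll 4: 25 + 11 = 36
  roll 5: 25 = 25
  roll 6: 24 = 24
  roll 7: 23 = 23
  roll 8: 22 = 22
  roll 9: 21 = 21
This matches the lower bound, so 9 is optimal.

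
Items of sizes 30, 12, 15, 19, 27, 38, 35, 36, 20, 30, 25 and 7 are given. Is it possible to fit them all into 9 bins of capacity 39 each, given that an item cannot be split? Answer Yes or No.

Yes

A valid assignment using 9 bins:
  bin 1: 38 = 38
  bin 2: 36 = 36
  bin 3: 35 = 35
  bin 4: 30 + 7 = 37
  bin 5: 30 = 30
  bin 6: 27 + 12 = 39
  bin 7: 25 = 25
  bin 8: 20 + 19 = 39
  bin 9: 15 = 15
Every load is within 39, so 9 bins suffice.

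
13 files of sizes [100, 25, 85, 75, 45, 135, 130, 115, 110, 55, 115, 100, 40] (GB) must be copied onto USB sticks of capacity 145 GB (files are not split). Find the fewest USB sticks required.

Total = 135 + 130 + 115 + 115 + 110 + 100 + 100 + 85 + 75 + 55 + 45 + 40 + 25 = 1130 GB.
Lower bound: ⌈1130/145⌉ = 8 USB sticks.
Also, 9 files each exceed 145/2 GB, and no two of those can share a USB stick, so at least 9 USB sticks are needed.
A packing using 9 USB sticks:
  USB stick 1: 135 = 135
  USB stick 2: 130 = 130
  USB stick 3: 115 + 25 = 140
  USB stick 4: 115 = 115
  USB stick 5: 110 = 110
  USB stick 6: 100 + 45 = 145
  USB stick 7: 100 + 40 = 140
  USB stick 8: 85 + 55 = 140
  USB stick 9: 75 = 75
This matches the lower bound, so 9 is optimal.

9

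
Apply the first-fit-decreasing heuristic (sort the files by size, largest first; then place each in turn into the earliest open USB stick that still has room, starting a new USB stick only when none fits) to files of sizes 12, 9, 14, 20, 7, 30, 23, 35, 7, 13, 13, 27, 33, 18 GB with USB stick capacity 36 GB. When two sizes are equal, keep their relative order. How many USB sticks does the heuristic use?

Sorted descending: 35, 33, 30, 27, 23, 20, 18, 14, 13, 13, 12, 9, 7, 7.
  35 → USB stick 1 (new)  [load 35/36]
  33 → USB stick 2 (new)  [load 33/36]
  30 → USB stick 3 (new)  [load 30/36]
  27 → USB stick 4 (new)  [load 27/36]
  23 → USB stick 5 (new)  [load 23/36]
  20 → USB stick 6 (new)  [load 20/36]
  18 → USB stick 7 (new)  [load 18/36]
  14 → USB stick 6  [load 34/36]
  13 → USB stick 5  [load 36/36]
  13 → USB stick 7  [load 31/36]
  12 → USB stick 8 (new)  [load 12/36]
  9 → USB stick 4  [load 36/36]
  7 → USB stick 8  [load 19/36]
  7 → USB stick 8  [load 26/36]
8 USB sticks opened.

8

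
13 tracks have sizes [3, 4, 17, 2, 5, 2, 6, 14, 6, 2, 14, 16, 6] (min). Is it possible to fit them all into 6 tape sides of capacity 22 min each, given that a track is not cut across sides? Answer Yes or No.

Yes

A valid assignment using 5 tape sides:
  side 1: 17 + 5 = 22
  side 2: 16 + 6 = 22
  side 3: 14 + 6 + 2 = 22
  side 4: 14 + 6 + 2 = 22
  side 5: 4 + 3 + 2 = 9
That uses only 5 ≤ 6, so 6 tape sides are enough.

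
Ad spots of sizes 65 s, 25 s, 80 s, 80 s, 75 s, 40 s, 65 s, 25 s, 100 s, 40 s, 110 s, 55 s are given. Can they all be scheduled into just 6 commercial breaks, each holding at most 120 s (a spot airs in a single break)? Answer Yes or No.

Total = 760 s; ⌈760/120⌉ = 7.
At least 7 commercial breaks are required, but only 6 are allowed.

No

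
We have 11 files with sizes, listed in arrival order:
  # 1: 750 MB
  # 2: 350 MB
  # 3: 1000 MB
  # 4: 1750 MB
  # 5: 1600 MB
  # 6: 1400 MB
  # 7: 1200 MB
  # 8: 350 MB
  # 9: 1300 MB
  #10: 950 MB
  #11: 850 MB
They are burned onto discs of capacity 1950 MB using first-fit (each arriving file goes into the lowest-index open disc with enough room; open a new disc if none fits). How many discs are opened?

  750 → disc 1 (new)  [load 750/1950]
  350 → disc 1  [load 1100/1950]
  1000 → disc 2 (new)  [load 1000/1950]
  1750 → disc 3 (new)  [load 1750/1950]
  1600 → disc 4 (new)  [load 1600/1950]
  1400 → disc 5 (new)  [load 1400/1950]
  1200 → disc 6 (new)  [load 1200/1950]
  350 → disc 1  [load 1450/1950]
  1300 → disc 7 (new)  [load 1300/1950]
  950 → disc 2  [load 1950/1950]
  850 → disc 8 (new)  [load 850/1950]
8 discs opened.

8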